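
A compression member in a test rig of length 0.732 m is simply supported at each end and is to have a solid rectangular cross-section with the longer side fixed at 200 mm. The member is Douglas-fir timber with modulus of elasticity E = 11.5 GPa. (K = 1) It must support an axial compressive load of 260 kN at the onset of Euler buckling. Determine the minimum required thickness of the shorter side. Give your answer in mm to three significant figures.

b ≈ 41.9 mm

L_e = K·L = 1 × 0.732 = 0.7320 m
Required I = P_cr·L_e²/(π²E) = 2.600×10^5 × 0.7320² / (π² × 1.15×10^10) = 1.227×10^-6 m⁴
I_req = 1.227×10^6 mm⁴
Rectangle, weak axis: I_min = h·b³/12 with h = 200 mm fixed  ⇒  b = (12I/h)^(1/3) = 41.9 mm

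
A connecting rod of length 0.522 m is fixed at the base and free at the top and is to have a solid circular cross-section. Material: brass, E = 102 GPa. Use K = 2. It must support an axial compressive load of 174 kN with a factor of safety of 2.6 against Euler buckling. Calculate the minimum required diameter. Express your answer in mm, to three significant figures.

Required P_cr = n·P = 2.6 × 174 = 452.4 kN
L_e = K·L = 2 × 0.522 = 1.044 m
Required I = P_cr·L_e²/(π²E) = 4.524×10^5 × 1.044² / (π² × 1.02×10^11) = 4.898×10^-7 m⁴
I_req = 4.898×10^5 mm⁴
Solid circle: I = πd⁴/64  ⇒  d = (64I/π)^(1/4) = (64×4.898×10^5/π)^(1/4) = 56.2 mm

d ≈ 56.2 mm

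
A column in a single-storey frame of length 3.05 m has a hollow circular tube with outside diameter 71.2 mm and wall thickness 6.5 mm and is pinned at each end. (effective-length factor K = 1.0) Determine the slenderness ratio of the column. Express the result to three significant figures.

λ ≈ 133

Inner diameter d_i = 71.2 − 2×6.5 = 58.20 mm
I = π(d_o⁴ − d_i⁴)/64 = π(71.2⁴ − 58.20⁴)/64 = 6.983×10^5 mm⁴
A = 1.321×10^3 mm²;  r_min = √(I/A) = √(6.983×10^5/1.321×10^3) = 22.99 mm
L_e = K·L = 1 × 3.05 m = 3.050 m = 3050.0 mm
λ = L_e / r_min = 3050.0 / 22.99 = 133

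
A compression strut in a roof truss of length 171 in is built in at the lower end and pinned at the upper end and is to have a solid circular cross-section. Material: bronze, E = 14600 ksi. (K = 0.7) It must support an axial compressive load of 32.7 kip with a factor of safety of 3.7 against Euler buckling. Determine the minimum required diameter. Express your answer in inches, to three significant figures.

d ≈ 3.96 in

Required P_cr = n·P = 3.7 × 32.7 = 121.0 kip
L_e = K·L = 0.7 × 171 = 119.7 in
Required I = P_cr·L_e²/(π²E) = 1.210×10^5 × 119.7² / (π² × 1.46×10^7) = 12.03 in⁴
Solid circle: I = πd⁴/64  ⇒  d = (64I/π)^(1/4) = (64×12.03/π)^(1/4) = 3.96 in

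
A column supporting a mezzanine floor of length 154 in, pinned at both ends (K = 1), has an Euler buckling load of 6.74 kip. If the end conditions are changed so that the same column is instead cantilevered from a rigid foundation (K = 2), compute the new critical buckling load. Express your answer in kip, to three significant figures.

P_cr ∝ 1/K², so P_cr,new = P_cr,old × (K_old/K_new)² = 6.74 × (1/2)²
= 6.74 × 0.2500 = 1.68 kip

P_cr ≈ 1.68 kip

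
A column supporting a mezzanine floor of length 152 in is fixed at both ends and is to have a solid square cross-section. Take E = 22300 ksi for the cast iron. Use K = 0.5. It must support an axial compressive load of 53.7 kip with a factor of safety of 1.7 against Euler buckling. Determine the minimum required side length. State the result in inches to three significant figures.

a ≈ 2.32 in

Required P_cr = n·P = 1.7 × 53.7 = 91.29 kip
L_e = K·L = 0.5 × 152 = 76.00 in
Required I = P_cr·L_e²/(π²E) = 9.129×10^4 × 76.00² / (π² × 2.23×10^7) = 2.396 in⁴
Solid square: I = a⁴/12  ⇒  a = (12I)^(1/4) = (12×2.396)^(1/4) = 2.32 in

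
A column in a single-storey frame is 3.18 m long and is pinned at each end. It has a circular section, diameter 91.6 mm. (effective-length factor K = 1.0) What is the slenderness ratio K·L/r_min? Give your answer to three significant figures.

λ ≈ 139

For a solid circle r = d/4 = 91.6/4 = 22.90 mm
L_e = K·L = 1 × 3.18 m = 3.180 m = 3180.0 mm
λ = L_e / r_min = 3180.0 / 22.90 = 139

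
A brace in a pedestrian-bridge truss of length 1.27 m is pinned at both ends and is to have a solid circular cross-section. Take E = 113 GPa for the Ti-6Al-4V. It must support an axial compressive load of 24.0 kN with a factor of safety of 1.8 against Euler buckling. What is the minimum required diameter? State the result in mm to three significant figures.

d ≈ 33.6 mm

Required P_cr = n·P = 1.8 × 24.0 = 43.20 kN
L_e = K·L = 1 × 1.27 = 1.270 m
Required I = P_cr·L_e²/(π²E) = 4.320×10^4 × 1.270² / (π² × 1.13×10^11) = 6.248×10^-8 m⁴
I_req = 6.248×10^4 mm⁴
Solid circle: I = πd⁴/64  ⇒  d = (64I/π)^(1/4) = (64×6.248×10^4/π)^(1/4) = 33.6 mm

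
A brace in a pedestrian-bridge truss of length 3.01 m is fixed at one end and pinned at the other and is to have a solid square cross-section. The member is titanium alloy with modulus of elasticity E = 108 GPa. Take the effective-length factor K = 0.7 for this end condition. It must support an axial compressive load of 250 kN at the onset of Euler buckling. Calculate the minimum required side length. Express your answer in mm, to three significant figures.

a ≈ 59.5 mm

L_e = K·L = 0.7 × 3.01 = 2.107 m
Required I = P_cr·L_e²/(π²E) = 2.500×10^5 × 2.107² / (π² × 1.08×10^11) = 1.041×10^-6 m⁴
I_req = 1.041×10^6 mm⁴
Solid square: I = a⁴/12  ⇒  a = (12I)^(1/4) = (12×1.041×10^6)^(1/4) = 59.5 mm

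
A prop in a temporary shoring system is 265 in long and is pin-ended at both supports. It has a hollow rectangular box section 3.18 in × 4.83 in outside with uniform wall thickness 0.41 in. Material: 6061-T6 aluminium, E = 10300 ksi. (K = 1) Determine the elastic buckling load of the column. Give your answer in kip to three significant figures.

Inner dimensions: h_i = 4.83 − 2×0.41 = 4.010 in, b_i = 3.18 − 2×0.41 = 2.360 in
Weak-axis I_min = (h_o·b_o³ − h_i·b_i³)/12 with b_o = 3.18, b_i = 2.360 in (shorter outer/inner sides).
I_min = (4.83×3.18³ − 4.010×2.360³)/12 = 8.551 in⁴
Effective length L_e = K·L = 1 × 265 = 265.0 in
P_cr = π²EI / L_e² = π² × 10300×10³ × 8.551 / 265.0² = 1.238×10^4 lb

P_cr ≈ 12.4 kip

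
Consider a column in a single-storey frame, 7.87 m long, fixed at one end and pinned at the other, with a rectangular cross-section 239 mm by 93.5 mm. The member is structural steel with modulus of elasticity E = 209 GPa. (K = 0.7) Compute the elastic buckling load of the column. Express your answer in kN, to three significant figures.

P_cr ≈ 1110 kN

Buckling occurs about the weak axis: I_min = h·b³/12 with b = 93.5 mm (the shorter side).
I_min = 239×93.5³/12 = 1.628×10^7 mm⁴
I = 1.628×10^7 mm⁴ = 1.628×10^-5 m⁴
Effective length L_e = K·L = 0.7 × 7.87 = 5.509 m
P_cr = π²EI / L_e² = π² × 209×10⁹ × 1.628×10^-5 / 5.509² = 1.107×10^6 N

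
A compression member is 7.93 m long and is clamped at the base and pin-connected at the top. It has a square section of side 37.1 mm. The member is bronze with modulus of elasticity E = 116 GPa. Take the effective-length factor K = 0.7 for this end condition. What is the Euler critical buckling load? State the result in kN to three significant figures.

I = a⁴/12 = 37.1⁴/12 = 1.579×10^5 mm⁴
I = 1.579×10^5 mm⁴ = 1.579×10^-7 m⁴
Effective length L_e = K·L = 0.7 × 7.93 = 5.551 m
P_cr = π²EI / L_e² = π² × 116×10⁹ × 1.579×10^-7 / 5.551² = 5.866×10^3 N

P_cr ≈ 5.87 kN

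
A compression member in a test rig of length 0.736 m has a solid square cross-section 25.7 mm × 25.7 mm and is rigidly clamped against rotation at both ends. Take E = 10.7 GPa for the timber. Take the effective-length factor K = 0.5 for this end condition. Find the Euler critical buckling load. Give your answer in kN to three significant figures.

I = a⁴/12 = 25.7⁴/12 = 3.635×10^4 mm⁴
I = 3.635×10^4 mm⁴ = 3.635×10^-8 m⁴
Effective length L_e = K·L = 0.5 × 0.736 = 0.3680 m
P_cr = π²EI / L_e² = π² × 10.7×10⁹ × 3.635×10^-8 / 0.3680² = 2.835×10^4 N

P_cr ≈ 28.3 kN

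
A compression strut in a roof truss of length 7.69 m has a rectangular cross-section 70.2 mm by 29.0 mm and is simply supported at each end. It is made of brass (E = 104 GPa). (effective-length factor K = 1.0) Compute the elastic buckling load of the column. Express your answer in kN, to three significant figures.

Buckling occurs about the weak axis: I_min = h·b³/12 with b = 29.0 mm (the shorter side).
I_min = 70.2×29.0³/12 = 1.427×10^5 mm⁴
I = 1.427×10^5 mm⁴ = 1.427×10^-7 m⁴
Effective length L_e = K·L = 1 × 7.69 = 7.690 m
P_cr = π²EI / L_e² = π² × 104×10⁹ × 1.427×10^-7 / 7.690² = 2.476×10^3 N

P_cr ≈ 2.48 kN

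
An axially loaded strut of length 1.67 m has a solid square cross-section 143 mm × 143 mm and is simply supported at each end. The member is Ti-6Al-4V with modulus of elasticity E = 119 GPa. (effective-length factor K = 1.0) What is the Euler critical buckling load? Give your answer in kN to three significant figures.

P_cr ≈ 14700 kN

I = a⁴/12 = 143⁴/12 = 3.485×10^7 mm⁴
I = 3.485×10^7 mm⁴ = 3.485×10^-5 m⁴
Effective length L_e = K·L = 1 × 1.67 = 1.670 m
P_cr = π²EI / L_e² = π² × 119×10⁹ × 3.485×10^-5 / 1.670² = 1.467×10^7 N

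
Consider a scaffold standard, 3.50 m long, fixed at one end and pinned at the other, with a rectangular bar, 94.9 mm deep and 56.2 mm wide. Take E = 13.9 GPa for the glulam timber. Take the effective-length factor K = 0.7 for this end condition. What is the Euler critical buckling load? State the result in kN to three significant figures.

Buckling occurs about the weak axis: I_min = h·b³/12 with b = 56.2 mm (the shorter side).
I_min = 94.9×56.2³/12 = 1.404×10^6 mm⁴
I = 1.404×10^6 mm⁴ = 1.404×10^-6 m⁴
Effective length L_e = K·L = 0.7 × 3.50 = 2.450 m
P_cr = π²EI / L_e² = π² × 13.9×10⁹ × 1.404×10^-6 / 2.450² = 3.208×10^4 N

P_cr ≈ 32.1 kN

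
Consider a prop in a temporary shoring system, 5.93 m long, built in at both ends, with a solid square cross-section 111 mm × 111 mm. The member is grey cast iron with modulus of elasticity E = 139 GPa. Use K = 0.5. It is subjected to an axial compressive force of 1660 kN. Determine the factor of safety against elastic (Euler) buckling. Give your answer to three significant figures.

n ≈ 1.19

I = a⁴/12 = 111⁴/12 = 1.265×10^7 mm⁴
I = 1.265×10^7 mm⁴ = 1.265×10^-5 m⁴
Effective length L_e = K·L = 0.5 × 5.93 = 2.965 m
P_cr = π²EI / L_e² = π² × 139×10⁹ × 1.265×10^-5 / 2.965² = 1.974×10^6 N
Factor of safety n = P_cr / P = 1974.1 / 1660 = 1.19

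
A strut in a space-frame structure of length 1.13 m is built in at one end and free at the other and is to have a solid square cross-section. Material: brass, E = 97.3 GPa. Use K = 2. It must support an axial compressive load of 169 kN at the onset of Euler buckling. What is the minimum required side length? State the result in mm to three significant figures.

a ≈ 57.3 mm

L_e = K·L = 2 × 1.13 = 2.260 m
Required I = P_cr·L_e²/(π²E) = 1.690×10^5 × 2.260² / (π² × 9.73×10^10) = 8.989×10^-7 m⁴
I_req = 8.989×10^5 mm⁴
Solid square: I = a⁴/12  ⇒  a = (12I)^(1/4) = (12×8.989×10^5)^(1/4) = 57.3 mm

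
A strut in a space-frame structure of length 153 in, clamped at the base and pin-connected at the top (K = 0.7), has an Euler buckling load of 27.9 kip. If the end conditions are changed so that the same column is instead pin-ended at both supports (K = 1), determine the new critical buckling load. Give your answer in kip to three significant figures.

P_cr ∝ 1/K², so P_cr,new = P_cr,old × (K_old/K_new)² = 27.9 × (0.7/1)²
= 27.9 × 0.4900 = 13.7 kip

P_cr ≈ 13.7 kip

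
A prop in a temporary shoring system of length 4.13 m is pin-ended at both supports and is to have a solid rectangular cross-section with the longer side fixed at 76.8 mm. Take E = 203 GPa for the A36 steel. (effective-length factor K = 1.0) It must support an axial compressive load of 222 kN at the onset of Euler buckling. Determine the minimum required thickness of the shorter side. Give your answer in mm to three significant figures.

L_e = K·L = 1 × 4.13 = 4.130 m
Required I = P_cr·L_e²/(π²E) = 2.220×10^5 × 4.130² / (π² × 2.03×10^11) = 1.890×10^-6 m⁴
I_req = 1.890×10^6 mm⁴
Rectangle, weak axis: I_min = h·b³/12 with h = 76.8 mm fixed  ⇒  b = (12I/h)^(1/3) = 66.6 mm

b ≈ 66.6 mm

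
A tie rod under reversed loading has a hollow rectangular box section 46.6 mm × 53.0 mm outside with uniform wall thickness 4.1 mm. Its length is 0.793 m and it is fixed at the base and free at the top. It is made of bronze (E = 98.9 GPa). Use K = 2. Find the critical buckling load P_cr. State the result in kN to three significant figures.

P_cr ≈ 91.4 kN

Inner dimensions: h_i = 53.0 − 2×4.1 = 44.80 mm, b_i = 46.6 − 2×4.1 = 38.40 mm
Weak-axis I_min = (h_o·b_o³ − h_i·b_i³)/12 with b_o = 46.6, b_i = 38.40 mm (shorter outer/inner sides).
I_min = (53.0×46.6³ − 44.80×38.40³)/12 = 2.356×10^5 mm⁴
I = 2.356×10^5 mm⁴ = 2.356×10^-7 m⁴
Effective length L_e = K·L = 2 × 0.793 = 1.586 m
P_cr = π²EI / L_e² = π² × 98.9×10⁹ × 2.356×10^-7 / 1.586² = 9.141×10^4 N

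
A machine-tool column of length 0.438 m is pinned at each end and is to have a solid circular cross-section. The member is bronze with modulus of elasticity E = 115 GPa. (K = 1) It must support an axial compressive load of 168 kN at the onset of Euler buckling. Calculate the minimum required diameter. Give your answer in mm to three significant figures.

L_e = K·L = 1 × 0.438 = 0.4380 m
Required I = P_cr·L_e²/(π²E) = 1.680×10^5 × 0.4380² / (π² × 1.15×10^11) = 2.840×10^-8 m⁴
I_req = 2.840×10^4 mm⁴
Solid circle: I = πd⁴/64  ⇒  d = (64I/π)^(1/4) = (64×2.840×10^4/π)^(1/4) = 27.6 mm

d ≈ 27.6 mm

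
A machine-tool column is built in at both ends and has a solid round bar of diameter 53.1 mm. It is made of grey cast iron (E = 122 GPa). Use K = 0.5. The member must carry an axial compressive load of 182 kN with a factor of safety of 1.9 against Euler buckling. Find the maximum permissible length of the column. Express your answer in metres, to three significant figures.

L_max ≈ 2.33 m

I = πd⁴/64 = π×53.1⁴/64 = 3.903×10^5 mm⁴
I = 3.903×10^-7 m⁴
Required critical load P_cr = n·P = 1.9 × 182 = 345.8 kN = 3.458×10^5 N
From P_cr = π²EI/(K·L)²:  L = (1/K)·√(π²EI/P_cr) = (1/0.5)·√(π²×1.22×10^11×3.903×10^-7/3.458×10^5)
L = 2.33 m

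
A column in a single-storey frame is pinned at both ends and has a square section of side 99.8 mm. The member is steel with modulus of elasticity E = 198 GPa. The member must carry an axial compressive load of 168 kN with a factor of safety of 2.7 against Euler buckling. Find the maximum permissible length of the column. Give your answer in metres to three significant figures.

I = a⁴/12 = 99.8⁴/12 = 8.267×10^6 mm⁴
I = 8.267×10^-6 m⁴
Required critical load P_cr = n·P = 2.7 × 168 = 453.6 kN = 4.536×10^5 N
From P_cr = π²EI/(K·L)²:  L = (1/K)·√(π²EI/P_cr) = (1/1)·√(π²×1.98×10^11×8.267×10^-6/4.536×10^5)
L = 5.97 m

L_max ≈ 5.97 m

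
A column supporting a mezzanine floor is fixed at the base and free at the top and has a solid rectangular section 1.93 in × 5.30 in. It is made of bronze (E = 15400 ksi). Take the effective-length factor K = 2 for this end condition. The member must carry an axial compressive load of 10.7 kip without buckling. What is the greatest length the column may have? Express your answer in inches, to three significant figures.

Buckling occurs about the weak axis: I_min = h·b³/12 with b = 1.93 in (the shorter side).
I_min = 5.30×1.93³/12 = 3.175 in⁴
At the buckling limit P_cr = P = 1.070×10^4 lb
From P_cr = π²EI/(K·L)²:  L = (1/K)·√(π²EI/P_cr) = (1/2)·√(π²×1.54×10^7×3.175/1.070×10^4)
L = 106 in

L_max ≈ 106 in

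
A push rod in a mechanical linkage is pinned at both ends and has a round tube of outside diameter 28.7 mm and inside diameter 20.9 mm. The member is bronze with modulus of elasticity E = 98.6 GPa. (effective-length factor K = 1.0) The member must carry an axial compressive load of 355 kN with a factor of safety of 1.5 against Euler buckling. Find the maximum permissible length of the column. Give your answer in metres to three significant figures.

d_o = 28.7 mm, d_i = 20.9 mm
I = π(d_o⁴ − d_i⁴)/64 = π(28.7⁴ − 20.90⁴)/64 = 2.394×10^4 mm⁴
I = 2.394×10^-8 m⁴
Required critical load P_cr = n·P = 1.5 × 355 = 532.5 kN = 5.325×10^5 N
From P_cr = π²EI/(K·L)²:  L = (1/K)·√(π²EI/P_cr) = (1/1)·√(π²×9.86×10^10×2.394×10^-8/5.325×10^5)
L = 0.209 m

L_max ≈ 0.209 m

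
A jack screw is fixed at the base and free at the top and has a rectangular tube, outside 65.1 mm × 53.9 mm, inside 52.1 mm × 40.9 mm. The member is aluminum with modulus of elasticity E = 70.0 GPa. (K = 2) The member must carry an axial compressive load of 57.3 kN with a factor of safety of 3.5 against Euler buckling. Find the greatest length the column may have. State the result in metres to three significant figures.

Weak-axis I_min = (h_o·b_o³ − h_i·b_i³)/12 with b_o = 53.9, b_i = 40.90 mm (shorter outer/inner sides).
I_min = (65.1×53.9³ − 52.10×40.90³)/12 = 5.525×10^5 mm⁴
I = 5.525×10^-7 m⁴
Required critical load P_cr = n·P = 3.5 × 57.3 = 200.5 kN = 2.005×10^5 N
From P_cr = π²EI/(K·L)²:  L = (1/K)·√(π²EI/P_cr) = (1/2)·√(π²×7.00×10^10×5.525×10^-7/2.005×10^5)
L = 0.690 m

L_max ≈ 0.690 m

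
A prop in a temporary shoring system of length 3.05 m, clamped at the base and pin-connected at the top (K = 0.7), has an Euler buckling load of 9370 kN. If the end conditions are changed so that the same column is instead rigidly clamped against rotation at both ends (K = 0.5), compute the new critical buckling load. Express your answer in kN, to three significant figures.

P_cr ≈ 18400 kN

P_cr ∝ 1/K², so P_cr,new = P_cr,old × (K_old/K_new)² = 9370 × (0.7/0.5)²
= 9370 × 1.960 = 18400 kN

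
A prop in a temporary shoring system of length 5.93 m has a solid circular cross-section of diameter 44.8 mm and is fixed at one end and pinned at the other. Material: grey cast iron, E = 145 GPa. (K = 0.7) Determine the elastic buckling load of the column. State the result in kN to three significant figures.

I = πd⁴/64 = π×44.8⁴/64 = 1.977×10^5 mm⁴
I = 1.977×10^5 mm⁴ = 1.977×10^-7 m⁴
Effective length L_e = K·L = 0.7 × 5.93 = 4.151 m
P_cr = π²EI / L_e² = π² × 145×10⁹ × 1.977×10^-7 / 4.151² = 1.642×10^4 N

P_cr ≈ 16.4 kN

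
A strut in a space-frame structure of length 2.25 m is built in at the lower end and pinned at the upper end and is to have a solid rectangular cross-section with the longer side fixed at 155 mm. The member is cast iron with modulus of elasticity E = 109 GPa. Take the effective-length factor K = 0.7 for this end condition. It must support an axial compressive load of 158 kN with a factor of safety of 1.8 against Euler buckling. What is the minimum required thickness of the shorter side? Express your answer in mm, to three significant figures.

Required P_cr = n·P = 1.8 × 158 = 284.4 kN
L_e = K·L = 0.7 × 2.25 = 1.575 m
Required I = P_cr·L_e²/(π²E) = 2.844×10^5 × 1.575² / (π² × 1.09×10^11) = 6.558×10^-7 m⁴
I_req = 6.558×10^5 mm⁴
Rectangle, weak axis: I_min = h·b³/12 with h = 155 mm fixed  ⇒  b = (12I/h)^(1/3) = 37.0 mm

b ≈ 37.0 mm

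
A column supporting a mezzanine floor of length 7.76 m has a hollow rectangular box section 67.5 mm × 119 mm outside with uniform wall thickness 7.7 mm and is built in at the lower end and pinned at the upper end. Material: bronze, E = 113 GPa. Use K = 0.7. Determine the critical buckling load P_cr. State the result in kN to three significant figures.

Inner dimensions: h_i = 119 − 2×7.7 = 103.6 mm, b_i = 67.5 − 2×7.7 = 52.10 mm
Weak-axis I_min = (h_o·b_o³ − h_i·b_i³)/12 with b_o = 67.5, b_i = 52.10 mm (shorter outer/inner sides).
I_min = (119×67.5³ − 103.6×52.10³)/12 = 1.829×10^6 mm⁴
I = 1.829×10^6 mm⁴ = 1.829×10^-6 m⁴
Effective length L_e = K·L = 0.7 × 7.76 = 5.432 m
P_cr = π²EI / L_e² = π² × 113×10⁹ × 1.829×10^-6 / 5.432² = 6.913×10^4 N

P_cr ≈ 69.1 kN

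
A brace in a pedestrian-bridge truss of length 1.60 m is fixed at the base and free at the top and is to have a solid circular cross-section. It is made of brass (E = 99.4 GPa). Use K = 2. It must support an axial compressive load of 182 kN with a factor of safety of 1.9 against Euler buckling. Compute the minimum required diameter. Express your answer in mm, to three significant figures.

Required P_cr = n·P = 1.9 × 182 = 345.8 kN
L_e = K·L = 2 × 1.60 = 3.200 m
Required I = P_cr·L_e²/(π²E) = 3.458×10^5 × 3.200² / (π² × 9.94×10^10) = 3.609×10^-6 m⁴
I_req = 3.609×10^6 mm⁴
Solid circle: I = πd⁴/64  ⇒  d = (64I/π)^(1/4) = (64×3.609×10^6/π)^(1/4) = 92.6 mm

d ≈ 92.6 mm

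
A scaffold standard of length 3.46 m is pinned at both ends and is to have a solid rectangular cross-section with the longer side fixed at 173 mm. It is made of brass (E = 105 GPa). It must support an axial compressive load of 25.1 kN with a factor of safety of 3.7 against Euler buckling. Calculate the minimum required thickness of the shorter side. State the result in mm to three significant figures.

Required P_cr = n·P = 3.7 × 25.1 = 92.87 kN
L_e = K·L = 1 × 3.46 = 3.460 m
Required I = P_cr·L_e²/(π²E) = 9.287×10^4 × 3.460² / (π² × 1.05×10^11) = 1.073×10^-6 m⁴
I_req = 1.073×10^6 mm⁴
Rectangle, weak axis: I_min = h·b³/12 with h = 173 mm fixed  ⇒  b = (12I/h)^(1/3) = 42.1 mm

b ≈ 42.1 mm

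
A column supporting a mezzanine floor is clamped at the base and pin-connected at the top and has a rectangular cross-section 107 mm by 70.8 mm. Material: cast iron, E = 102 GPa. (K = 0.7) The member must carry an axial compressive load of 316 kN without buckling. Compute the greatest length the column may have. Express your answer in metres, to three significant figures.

L_max ≈ 4.54 m

Buckling occurs about the weak axis: I_min = h·b³/12 with b = 70.8 mm (the shorter side).
I_min = 107×70.8³/12 = 3.164×10^6 mm⁴
I = 3.164×10^-6 m⁴
At the buckling limit P_cr = P = 3.160×10^5 N
From P_cr = π²EI/(K·L)²:  L = (1/K)·√(π²EI/P_cr) = (1/0.7)·√(π²×1.02×10^11×3.164×10^-6/3.160×10^5)
L = 4.54 m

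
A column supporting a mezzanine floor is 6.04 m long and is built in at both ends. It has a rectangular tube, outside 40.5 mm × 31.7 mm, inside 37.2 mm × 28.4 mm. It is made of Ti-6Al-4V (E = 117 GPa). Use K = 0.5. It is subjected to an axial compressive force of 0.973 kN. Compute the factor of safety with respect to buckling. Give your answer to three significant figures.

n ≈ 4.75

Weak-axis I_min = (h_o·b_o³ − h_i·b_i³)/12 with b_o = 31.7, b_i = 28.40 mm (shorter outer/inner sides).
I_min = (40.5×31.7³ − 37.20×28.40³)/12 = 3.650×10^4 mm⁴
I = 3.650×10^4 mm⁴ = 3.650×10^-8 m⁴
Effective length L_e = K·L = 0.5 × 6.04 = 3.020 m
P_cr = π²EI / L_e² = π² × 117×10⁹ × 3.650×10^-8 / 3.020² = 4.621×10^3 N
Factor of safety n = P_cr / P = 4.6214 / 0.973 = 4.75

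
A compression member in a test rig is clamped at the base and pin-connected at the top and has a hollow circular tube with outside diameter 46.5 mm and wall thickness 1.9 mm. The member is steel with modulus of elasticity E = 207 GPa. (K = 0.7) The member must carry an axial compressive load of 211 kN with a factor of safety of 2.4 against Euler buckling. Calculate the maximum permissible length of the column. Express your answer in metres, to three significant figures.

Inner diameter d_i = 46.5 − 2×1.9 = 42.70 mm
I = π(d_o⁴ − d_i⁴)/64 = π(46.5⁴ − 42.70⁴)/64 = 6.631×10^4 mm⁴
I = 6.631×10^-8 m⁴
Required critical load P_cr = n·P = 2.4 × 211 = 506.4 kN = 5.064×10^5 N
From P_cr = π²EI/(K·L)²:  L = (1/K)·√(π²EI/P_cr) = (1/0.7)·√(π²×2.07×10^11×6.631×10^-8/5.064×10^5)
L = 0.739 m

L_max ≈ 0.739 m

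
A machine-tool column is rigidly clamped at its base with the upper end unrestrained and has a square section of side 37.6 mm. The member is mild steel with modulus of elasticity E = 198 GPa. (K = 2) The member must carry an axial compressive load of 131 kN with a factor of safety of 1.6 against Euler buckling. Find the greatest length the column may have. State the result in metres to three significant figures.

I = a⁴/12 = 37.6⁴/12 = 1.666×10^5 mm⁴
I = 1.666×10^-7 m⁴
Required critical load P_cr = n·P = 1.6 × 131 = 209.6 kN = 2.096×10^5 N
From P_cr = π²EI/(K·L)²:  L = (1/K)·√(π²EI/P_cr) = (1/2)·√(π²×1.98×10^11×1.666×10^-7/2.096×10^5)
L = 0.623 m

L_max ≈ 0.623 m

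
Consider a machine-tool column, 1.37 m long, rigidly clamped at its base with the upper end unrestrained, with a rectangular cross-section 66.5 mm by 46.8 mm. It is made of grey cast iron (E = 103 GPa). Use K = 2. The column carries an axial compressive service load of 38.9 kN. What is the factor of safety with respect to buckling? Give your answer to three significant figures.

n ≈ 1.98

Buckling occurs about the weak axis: I_min = h·b³/12 with b = 46.8 mm (the shorter side).
I_min = 66.5×46.8³/12 = 5.680×10^5 mm⁴
I = 5.680×10^5 mm⁴ = 5.680×10^-7 m⁴
Effective length L_e = K·L = 2 × 1.37 = 2.740 m
P_cr = π²EI / L_e² = π² × 103×10⁹ × 5.680×10^-7 / 2.740² = 7.692×10^4 N
Factor of safety n = P_cr / P = 76.915 / 38.9 = 1.98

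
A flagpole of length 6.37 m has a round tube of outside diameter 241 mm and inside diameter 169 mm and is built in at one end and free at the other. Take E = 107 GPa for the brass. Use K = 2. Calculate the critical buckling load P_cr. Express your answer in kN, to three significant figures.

P_cr ≈ 817 kN

d_o = 241 mm, d_i = 169 mm
I = π(d_o⁴ − d_i⁴)/64 = π(241⁴ − 169.0⁴)/64 = 1.255×10^8 mm⁴
I = 1.255×10^8 mm⁴ = 1.255×10^-4 m⁴
Effective length L_e = K·L = 2 × 6.37 = 12.74 m
P_cr = π²EI / L_e² = π² × 107×10⁹ × 1.255×10^-4 / 12.74² = 8.169×10^5 N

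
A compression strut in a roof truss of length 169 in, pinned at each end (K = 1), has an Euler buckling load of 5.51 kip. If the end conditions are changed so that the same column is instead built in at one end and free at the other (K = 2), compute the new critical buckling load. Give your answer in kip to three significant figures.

P_cr ≈ 1.38 kip

P_cr ∝ 1/K², so P_cr,new = P_cr,old × (K_old/K_new)² = 5.51 × (1/2)²
= 5.51 × 0.2500 = 1.38 kip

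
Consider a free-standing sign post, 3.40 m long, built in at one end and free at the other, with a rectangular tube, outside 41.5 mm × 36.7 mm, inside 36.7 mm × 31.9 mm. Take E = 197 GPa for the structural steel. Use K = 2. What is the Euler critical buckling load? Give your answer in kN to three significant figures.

P_cr ≈ 3.01 kN

Weak-axis I_min = (h_o·b_o³ − h_i·b_i³)/12 with b_o = 36.7, b_i = 31.90 mm (shorter outer/inner sides).
I_min = (41.5×36.7³ − 36.70×31.90³)/12 = 7.167×10^4 mm⁴
I = 7.167×10^4 mm⁴ = 7.167×10^-8 m⁴
Effective length L_e = K·L = 2 × 3.40 = 6.800 m
P_cr = π²EI / L_e² = π² × 197×10⁹ × 7.167×10^-8 / 6.800² = 3.014×10^3 N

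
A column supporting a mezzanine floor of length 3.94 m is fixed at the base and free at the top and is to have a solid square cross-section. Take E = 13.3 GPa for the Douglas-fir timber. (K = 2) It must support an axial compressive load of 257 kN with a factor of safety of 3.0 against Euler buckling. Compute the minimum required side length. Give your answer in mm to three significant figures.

a ≈ 257 mm

Required P_cr = n·P = 3.0 × 257 = 771.0 kN
L_e = K·L = 2 × 3.94 = 7.880 m
Required I = P_cr·L_e²/(π²E) = 7.710×10^5 × 7.880² / (π² × 1.33×10^10) = 3.647×10^-4 m⁴
I_req = 3.647×10^8 mm⁴
Solid square: I = a⁴/12  ⇒  a = (12I)^(1/4) = (12×3.647×10^8)^(1/4) = 257 mm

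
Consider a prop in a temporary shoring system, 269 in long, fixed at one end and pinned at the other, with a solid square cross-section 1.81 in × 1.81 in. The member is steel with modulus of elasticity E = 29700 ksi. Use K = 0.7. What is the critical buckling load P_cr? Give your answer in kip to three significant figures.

I = a⁴/12 = 1.81⁴/12 = 0.8944 in⁴
Effective length L_e = K·L = 0.7 × 269 = 188.3 in
P_cr = π²EI / L_e² = π² × 29700×10³ × 0.8944 / 188.3² = 7.394×10^3 lb

P_cr ≈ 7.39 kip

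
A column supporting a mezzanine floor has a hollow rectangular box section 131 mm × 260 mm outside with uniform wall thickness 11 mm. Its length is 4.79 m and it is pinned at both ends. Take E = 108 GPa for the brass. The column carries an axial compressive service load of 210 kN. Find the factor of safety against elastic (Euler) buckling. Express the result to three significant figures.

Inner dimensions: h_i = 260 − 2×11 = 238.0 mm, b_i = 131 − 2×11 = 109.0 mm
Weak-axis I_min = (h_o·b_o³ − h_i·b_i³)/12 with b_o = 131, b_i = 109.0 mm (shorter outer/inner sides).
I_min = (260×131³ − 238.0×109.0³)/12 = 2.302×10^7 mm⁴
I = 2.302×10^7 mm⁴ = 2.302×10^-5 m⁴
Effective length L_e = K·L = 1 × 4.79 = 4.790 m
P_cr = π²EI / L_e² = π² × 108×10⁹ × 2.302×10^-5 / 4.790² = 1.070×10^6 N
Factor of safety n = P_cr / P = 1069.6 / 210 = 5.09

n ≈ 5.09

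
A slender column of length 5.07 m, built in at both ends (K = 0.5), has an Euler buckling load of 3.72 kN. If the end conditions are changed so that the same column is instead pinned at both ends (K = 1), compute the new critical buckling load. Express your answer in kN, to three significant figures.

P_cr ∝ 1/K², so P_cr,new = P_cr,old × (K_old/K_new)² = 3.72 × (0.5/1)²
= 3.72 × 0.2500 = 0.930 kN

P_cr ≈ 0.930 kN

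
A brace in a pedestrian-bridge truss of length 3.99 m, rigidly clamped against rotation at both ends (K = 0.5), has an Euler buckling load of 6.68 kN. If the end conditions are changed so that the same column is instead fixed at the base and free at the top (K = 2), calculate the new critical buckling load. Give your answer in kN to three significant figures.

P_cr ∝ 1/K², so P_cr,new = P_cr,old × (K_old/K_new)² = 6.68 × (0.5/2)²
= 6.68 × 0.06250 = 0.418 kN

P_cr ≈ 0.418 kN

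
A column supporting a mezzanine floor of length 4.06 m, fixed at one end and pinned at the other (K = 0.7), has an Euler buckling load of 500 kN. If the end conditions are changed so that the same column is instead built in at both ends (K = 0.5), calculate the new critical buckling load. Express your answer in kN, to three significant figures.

P_cr ∝ 1/K², so P_cr,new = P_cr,old × (K_old/K_new)² = 500 × (0.7/0.5)²
= 500 × 1.960 = 980 kN

P_cr ≈ 980 kN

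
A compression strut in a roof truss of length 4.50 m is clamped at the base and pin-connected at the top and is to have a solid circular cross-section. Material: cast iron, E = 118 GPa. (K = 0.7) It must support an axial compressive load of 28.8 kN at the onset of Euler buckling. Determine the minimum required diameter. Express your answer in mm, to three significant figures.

d ≈ 47.3 mm

L_e = K·L = 0.7 × 4.50 = 3.150 m
Required I = P_cr·L_e²/(π²E) = 2.880×10^4 × 3.150² / (π² × 1.18×10^11) = 2.454×10^-7 m⁴
I_req = 2.454×10^5 mm⁴
Solid circle: I = πd⁴/64  ⇒  d = (64I/π)^(1/4) = (64×2.454×10^5/π)^(1/4) = 47.3 mm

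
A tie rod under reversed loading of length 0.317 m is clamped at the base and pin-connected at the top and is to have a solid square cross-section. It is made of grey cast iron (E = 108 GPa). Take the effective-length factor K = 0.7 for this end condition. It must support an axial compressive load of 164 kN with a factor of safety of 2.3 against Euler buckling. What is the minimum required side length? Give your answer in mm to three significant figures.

a ≈ 21.4 mm

Required P_cr = n·P = 2.3 × 164 = 377.2 kN
L_e = K·L = 0.7 × 0.317 = 0.2219 m
Required I = P_cr·L_e²/(π²E) = 3.772×10^5 × 0.2219² / (π² × 1.08×10^11) = 1.742×10^-8 m⁴
I_req = 1.742×10^4 mm⁴
Solid square: I = a⁴/12  ⇒  a = (12I)^(1/4) = (12×1.742×10^4)^(1/4) = 21.4 mm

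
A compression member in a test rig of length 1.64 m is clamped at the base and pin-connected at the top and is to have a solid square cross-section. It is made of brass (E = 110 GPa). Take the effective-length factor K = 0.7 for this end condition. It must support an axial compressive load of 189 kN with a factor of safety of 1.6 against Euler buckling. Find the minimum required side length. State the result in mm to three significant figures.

a ≈ 45.8 mm

Required P_cr = n·P = 1.6 × 189 = 302.4 kN
L_e = K·L = 0.7 × 1.64 = 1.148 m
Required I = P_cr·L_e²/(π²E) = 3.024×10^5 × 1.148² / (π² × 1.10×10^11) = 3.671×10^-7 m⁴
I_req = 3.671×10^5 mm⁴
Solid square: I = a⁴/12  ⇒  a = (12I)^(1/4) = (12×3.671×10^5)^(1/4) = 45.8 mm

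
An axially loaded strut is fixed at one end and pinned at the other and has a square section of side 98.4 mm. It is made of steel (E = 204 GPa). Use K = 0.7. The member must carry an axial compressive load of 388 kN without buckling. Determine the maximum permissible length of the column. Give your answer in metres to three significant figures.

L_max ≈ 9.10 m

I = a⁴/12 = 98.4⁴/12 = 7.813×10^6 mm⁴
I = 7.813×10^-6 m⁴
At the buckling limit P_cr = P = 3.880×10^5 N
From P_cr = π²EI/(K·L)²:  L = (1/K)·√(π²EI/P_cr) = (1/0.7)·√(π²×2.04×10^11×7.813×10^-6/3.880×10^5)
L = 9.10 m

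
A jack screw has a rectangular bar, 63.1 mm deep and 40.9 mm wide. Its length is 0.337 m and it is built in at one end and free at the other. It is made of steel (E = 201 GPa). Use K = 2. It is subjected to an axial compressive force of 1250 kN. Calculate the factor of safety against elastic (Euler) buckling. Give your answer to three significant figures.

n ≈ 1.26

Buckling occurs about the weak axis: I_min = h·b³/12 with b = 40.9 mm (the shorter side).
I_min = 63.1×40.9³/12 = 3.598×10^5 mm⁴
I = 3.598×10^5 mm⁴ = 3.598×10^-7 m⁴
Effective length L_e = K·L = 2 × 0.337 = 0.6740 m
P_cr = π²EI / L_e² = π² × 201×10⁹ × 3.598×10^-7 / 0.6740² = 1.571×10^6 N
Factor of safety n = P_cr / P = 1571.1 / 1250 = 1.26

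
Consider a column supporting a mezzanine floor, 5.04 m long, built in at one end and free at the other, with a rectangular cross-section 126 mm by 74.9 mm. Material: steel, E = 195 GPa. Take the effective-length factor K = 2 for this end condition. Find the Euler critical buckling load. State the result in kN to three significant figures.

Buckling occurs about the weak axis: I_min = h·b³/12 with b = 74.9 mm (the shorter side).
I_min = 126×74.9³/12 = 4.412×10^6 mm⁴
I = 4.412×10^6 mm⁴ = 4.412×10^-6 m⁴
Effective length L_e = K·L = 2 × 5.04 = 10.08 m
P_cr = π²EI / L_e² = π² × 195×10⁹ × 4.412×10^-6 / 10.08² = 8.357×10^4 N

P_cr ≈ 83.6 kN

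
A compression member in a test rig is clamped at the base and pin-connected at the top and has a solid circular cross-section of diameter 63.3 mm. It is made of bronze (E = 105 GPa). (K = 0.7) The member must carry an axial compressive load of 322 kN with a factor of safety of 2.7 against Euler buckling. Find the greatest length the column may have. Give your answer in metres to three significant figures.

I = πd⁴/64 = π×63.3⁴/64 = 7.881×10^5 mm⁴
I = 7.881×10^-7 m⁴
Required critical load P_cr = n·P = 2.7 × 322 = 869.4 kN = 8.694×10^5 N
From P_cr = π²EI/(K·L)²:  L = (1/K)·√(π²EI/P_cr) = (1/0.7)·√(π²×1.05×10^11×7.881×10^-7/8.694×10^5)
L = 1.38 m

L_max ≈ 1.38 m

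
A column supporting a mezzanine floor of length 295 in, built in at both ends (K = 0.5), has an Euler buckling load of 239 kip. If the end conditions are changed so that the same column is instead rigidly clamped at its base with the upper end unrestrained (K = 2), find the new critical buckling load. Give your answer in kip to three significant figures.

P_cr ≈ 14.9 kip

P_cr ∝ 1/K², so P_cr,new = P_cr,old × (K_old/K_new)² = 239 × (0.5/2)²
= 239 × 0.06250 = 14.9 kip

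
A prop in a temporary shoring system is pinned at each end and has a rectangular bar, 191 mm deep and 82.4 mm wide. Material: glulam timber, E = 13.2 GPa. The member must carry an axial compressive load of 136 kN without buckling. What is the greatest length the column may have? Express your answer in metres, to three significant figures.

L_max ≈ 2.92 m

Buckling occurs about the weak axis: I_min = h·b³/12 with b = 82.4 mm (the shorter side).
I_min = 191×82.4³/12 = 8.905×10^6 mm⁴
I = 8.905×10^-6 m⁴
At the buckling limit P_cr = P = 1.360×10^5 N
From P_cr = π²EI/(K·L)²:  L = (1/K)·√(π²EI/P_cr) = (1/1)·√(π²×1.32×10^10×8.905×10^-6/1.360×10^5)
L = 2.92 m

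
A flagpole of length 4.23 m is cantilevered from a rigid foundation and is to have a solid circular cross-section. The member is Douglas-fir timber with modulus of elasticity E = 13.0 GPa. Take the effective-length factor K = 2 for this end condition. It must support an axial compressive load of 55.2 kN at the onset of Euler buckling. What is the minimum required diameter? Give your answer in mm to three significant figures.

L_e = K·L = 2 × 4.23 = 8.460 m
Required I = P_cr·L_e²/(π²E) = 5.520×10^4 × 8.460² / (π² × 1.30×10^10) = 3.079×10^-5 m⁴
I_req = 3.079×10^7 mm⁴
Solid circle: I = πd⁴/64  ⇒  d = (64I/π)^(1/4) = (64×3.079×10^7/π)^(1/4) = 158 mm

d ≈ 158 mm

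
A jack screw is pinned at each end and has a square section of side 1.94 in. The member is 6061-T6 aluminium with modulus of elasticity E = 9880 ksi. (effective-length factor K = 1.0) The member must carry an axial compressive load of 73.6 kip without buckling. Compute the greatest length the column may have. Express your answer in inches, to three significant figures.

I = a⁴/12 = 1.94⁴/12 = 1.180 in⁴
At the buckling limit P_cr = P = 7.360×10^4 lb
From P_cr = π²EI/(K·L)²:  L = (1/K)·√(π²EI/P_cr) = (1/1)·√(π²×9.88×10^6×1.180/7.360×10^4)
L = 39.5 in

L_max ≈ 39.5 in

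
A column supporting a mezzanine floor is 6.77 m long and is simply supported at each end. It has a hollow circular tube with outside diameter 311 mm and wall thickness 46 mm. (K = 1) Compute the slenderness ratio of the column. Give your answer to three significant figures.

Inner diameter d_i = 311 − 2×46 = 219.0 mm
I = π(d_o⁴ − d_i⁴)/64 = π(311⁴ − 219.0⁴)/64 = 3.463×10^8 mm⁴
A = 3.830×10^4 mm²;  r_min = √(I/A) = √(3.463×10^8/3.830×10^4) = 95.09 mm
L_e = K·L = 1 × 6.77 m = 6.770 m = 6770.0 mm
λ = L_e / r_min = 6770.0 / 95.09 = 71.2

λ ≈ 71.2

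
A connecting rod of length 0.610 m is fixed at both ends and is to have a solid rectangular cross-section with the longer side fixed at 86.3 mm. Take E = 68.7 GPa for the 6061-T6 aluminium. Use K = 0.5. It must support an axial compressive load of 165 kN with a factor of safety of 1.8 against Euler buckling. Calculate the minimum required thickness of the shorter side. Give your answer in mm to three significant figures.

Required P_cr = n·P = 1.8 × 165 = 297.0 kN
L_e = K·L = 0.5 × 0.610 = 0.3050 m
Required I = P_cr·L_e²/(π²E) = 2.970×10^5 × 0.3050² / (π² × 6.87×10^10) = 4.075×10^-8 m⁴
I_req = 4.075×10^4 mm⁴
Rectangle, weak axis: I_min = h·b³/12 with h = 86.3 mm fixed  ⇒  b = (12I/h)^(1/3) = 17.8 mm

b ≈ 17.8 mm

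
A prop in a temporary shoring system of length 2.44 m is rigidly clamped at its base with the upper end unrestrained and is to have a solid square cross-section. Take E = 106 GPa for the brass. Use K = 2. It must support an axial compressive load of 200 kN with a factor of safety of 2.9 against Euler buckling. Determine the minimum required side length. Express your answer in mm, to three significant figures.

a ≈ 112 mm

Required P_cr = n·P = 2.9 × 200 = 580.0 kN
L_e = K·L = 2 × 2.44 = 4.880 m
Required I = P_cr·L_e²/(π²E) = 5.800×10^5 × 4.880² / (π² × 1.06×10^11) = 1.320×10^-5 m⁴
I_req = 1.320×10^7 mm⁴
Solid square: I = a⁴/12  ⇒  a = (12I)^(1/4) = (12×1.320×10^7)^(1/4) = 112 mm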